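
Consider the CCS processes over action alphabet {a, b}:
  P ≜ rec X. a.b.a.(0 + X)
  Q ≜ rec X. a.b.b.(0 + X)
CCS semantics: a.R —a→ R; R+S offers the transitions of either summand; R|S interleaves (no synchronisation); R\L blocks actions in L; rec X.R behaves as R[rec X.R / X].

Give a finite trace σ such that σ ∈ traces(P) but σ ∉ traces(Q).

aba

Reachable graph of P (4 states):
  u0 = rec X. a.b.a.(0 + X) ⊢ --a--▸ u1
  u1 = b.a.(0 + (rec X. a.b.a.(0 + X))) ⊢ --b--▸ u2
  u2 = a.(0 + (rec X. a.b.a.(0 + X))) ⊢ --a--▸ u3
  u3 = 0 + (rec X. a.b.a.(0 + X)) ⊢ --a--▸ u1
Reachable graph of Q (4 states):
  v0 = rec X. a.b.b.(0 + X) ⊢ --a--▸ v1
  v1 = b.b.(0 + (rec X. a.b.b.(0 + X))) ⊢ --b--▸ v2
  v2 = b.(0 + (rec X. a.b.b.(0 + X))) ⊢ --b--▸ v3
  v3 = 0 + (rec X. a.b.b.(0 + X)) ⊢ --a--▸ v1
Executing aba from P (initial set {u0}):
  step 1 (a): {u1}
  step 2 (b): {u2}
  step 3 (a): {u3}
  — P admits the full trace.
Executing aba from Q (initial set {v0}):
  step 1 (a): {v1}
  step 2 (b): {v2}
  step 3 (a): ∅ (Q stuck)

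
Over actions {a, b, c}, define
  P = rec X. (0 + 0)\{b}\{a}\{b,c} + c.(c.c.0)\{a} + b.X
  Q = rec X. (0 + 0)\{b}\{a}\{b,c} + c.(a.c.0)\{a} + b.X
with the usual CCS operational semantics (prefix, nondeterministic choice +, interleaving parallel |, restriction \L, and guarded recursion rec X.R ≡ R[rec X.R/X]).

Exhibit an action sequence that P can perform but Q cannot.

LTS(P): 4 reachable states
  s0 = rec X. (0 + 0)\{b}\{a}\{b,c} + c.(c.c.0)\{a} + b.X | =b=> s0, =c=> s1
  s1 = (c.c.0)\{a} | =c=> s2
  s2 = (c.0)\{a} | =c=> s3
  s3 = 0\{a} | deadlocked
LTS(Q): 2 reachable states
  t0 = rec X. (0 + 0)\{b}\{a}\{b,c} + c.(a.c.0)\{a} + b.X | =b=> t0, =c=> t1
  t1 = (a.c.0)\{a} | deadlocked
Run σ = ⟨cc⟩ on P: start {s0}
  step 1 (c): {s1}
  step 2 (c): {s2}
  P completes σ.
Run σ = ⟨cc⟩ on Q: start {t0}
  step 1 (c): {t1}
  step 2 (c): no successor for Q

cc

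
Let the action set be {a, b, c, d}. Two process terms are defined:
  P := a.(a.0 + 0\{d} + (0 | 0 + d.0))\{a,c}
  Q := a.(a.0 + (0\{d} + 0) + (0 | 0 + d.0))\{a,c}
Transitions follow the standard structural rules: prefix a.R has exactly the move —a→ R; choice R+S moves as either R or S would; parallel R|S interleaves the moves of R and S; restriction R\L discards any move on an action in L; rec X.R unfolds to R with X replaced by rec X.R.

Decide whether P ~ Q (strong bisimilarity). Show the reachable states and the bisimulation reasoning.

YES

LTS(P): 3 reachable states
  m0 = a.(a.0 + 0\{d} + (0 | 0 + d.0))\{a,c} | ··a··> m1
  m1 = (a.0 + 0\{d} + (0 | 0 + d.0))\{a,c} | ··d··> m2
  m2 = 0\{a,c} | deadlocked
LTS(Q): 3 reachable states
  n0 = a.(a.0 + (0\{d} + 0) + (0 | 0 + d.0))\{a,c} | ··a··> n1
  n1 = (a.0 + (0\{d} + 0) + (0 | 0 + d.0))\{a,c} | ··d··> n2
  n2 = 0\{a,c} | deadlocked
Coarsest stable partition (strong bisimilarity classes):
  B0 = {m0, n0}
  B1 = {m1, n1}
  B2 = {m2, n2}
m0 ∈ B0, n0 ∈ B0 → same block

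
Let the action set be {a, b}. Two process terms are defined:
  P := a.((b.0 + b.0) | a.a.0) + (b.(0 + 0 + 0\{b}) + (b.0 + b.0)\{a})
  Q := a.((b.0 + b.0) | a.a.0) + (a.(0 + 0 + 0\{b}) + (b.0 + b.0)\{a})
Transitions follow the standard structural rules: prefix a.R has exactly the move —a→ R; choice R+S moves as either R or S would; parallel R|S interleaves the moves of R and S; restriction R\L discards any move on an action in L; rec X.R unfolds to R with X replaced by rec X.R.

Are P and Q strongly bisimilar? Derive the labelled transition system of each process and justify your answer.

P ≁ Q

Reachable graph of P (9 states):
  m0 = a.((b.0 + b.0) | a.a.0) + (b.(0 + 0 + 0\{b}) + (b.0 + b.0)\{a}) | --a--▸ m1, --b--▸ m2, --b--▸ m3
  m1 = (b.0 + b.0) | a.a.0 | --a--▸ m4, --b--▸ m5
  m2 = 0 + 0 + 0\{b} | stopped
  m3 = 0\{a} | stopped
  m4 = (b.0 + b.0) | a.0 | --a--▸ m6, --b--▸ m7
  m5 = 0 | a.a.0 | --a--▸ m7
  m6 = (b.0 + b.0) | 0 | --b--▸ m8
  m7 = 0 | a.0 | --a--▸ m8
  m8 = 0 | 0 | stopped
Reachable graph of Q (9 states):
  n0 = a.((b.0 + b.0) | a.a.0) + (a.(0 + 0 + 0\{b}) + (b.0 + b.0)\{a}) | --a--▸ n1, --a--▸ n2, --b--▸ n3
  n1 = (b.0 + b.0) | a.a.0 | --a--▸ n4, --b--▸ n5
  n2 = 0 + 0 + 0\{b} | stopped
  n3 = 0\{a} | stopped
  n4 = (b.0 + b.0) | a.0 | --a--▸ n6, --b--▸ n7
  n5 = 0 | a.a.0 | --a--▸ n7
  n6 = (b.0 + b.0) | 0 | --b--▸ n8
  n7 = 0 | a.0 | --a--▸ n8
  n8 = 0 | 0 | stopped
Coarsest stable partition (strong bisimilarity classes):
  B0 = {m0}
  B1 = {m2, m3, m8, n2, n3, n8}
  B2 = {m1, n1}
  B3 = {m4, n4}
  B4 = {m7, n7}
  B5 = {m6, n6}
  B6 = {m5, n5}
  B7 = {n0}
m0 ∈ B0, n0 ∈ B7 → different blocks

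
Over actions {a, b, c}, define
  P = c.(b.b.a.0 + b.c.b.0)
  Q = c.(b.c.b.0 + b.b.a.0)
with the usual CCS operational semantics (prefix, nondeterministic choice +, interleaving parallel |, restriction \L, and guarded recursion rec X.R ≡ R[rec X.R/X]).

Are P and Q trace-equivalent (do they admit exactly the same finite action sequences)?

P's transition system — 7 states:
  u0 = c.(b.b.a.0 + b.c.b.0) has moves ··c··> u1
  u1 = b.b.a.0 + b.c.b.0 has moves ··b··> u2, ··b··> u3
  u2 = b.a.0 has moves ··b··> u4
  u3 = c.b.0 has moves ··c··> u5
  u4 = a.0 has moves ··a··> u6
  u5 = b.0 has moves ··b··> u6
  u6 = 0 has moves deadlocked
Q's transition system — 7 states:
  v0 = c.(b.c.b.0 + b.b.a.0) has moves ··c··> v1
  v1 = b.c.b.0 + b.b.a.0 has moves ··b··> v2, ··b··> v3
  v2 = b.a.0 has moves ··b··> v4
  v3 = c.b.0 has moves ··c··> v5
  v4 = a.0 has moves ··a··> v6
  v5 = b.0 has moves ··b··> v6
  v6 = 0 has moves deadlocked
Bisimilarity quotient blocks:
  B0 = {u0, v0}
  B1 = {u1, v1}
  B2 = {u2, v2}
  B3 = {u4, v4}
  B4 = {u6, v6}
  B5 = {u3, v3}
  B6 = {u5, v5}
u0 ∈ B0, v0 ∈ B0 → same block
Bisimilar ⇒ trace-equivalent.

traces(P) = traces(Q)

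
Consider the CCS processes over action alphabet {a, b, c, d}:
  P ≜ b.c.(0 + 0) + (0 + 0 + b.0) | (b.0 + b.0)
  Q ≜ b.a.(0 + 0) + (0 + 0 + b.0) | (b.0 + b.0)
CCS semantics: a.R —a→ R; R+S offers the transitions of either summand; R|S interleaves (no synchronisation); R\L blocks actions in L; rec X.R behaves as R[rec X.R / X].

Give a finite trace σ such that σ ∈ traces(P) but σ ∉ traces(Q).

bc

LTS(P): 6 reachable states
  p0 = b.c.(0 + 0) + (0 + 0 + b.0) | (b.0 + b.0) ⊢ --b--▸ p1, --b--▸ p2, --b--▸ p3
  p1 = (0 + 0 + b.0) | 0 ⊢ --b--▸ p4
  p2 = 0 | (b.0 + b.0) ⊢ --b--▸ p4
  p3 = c.(0 + 0) ⊢ --c--▸ p5
  p4 = 0 | 0 ⊢ ·
  p5 = 0 + 0 ⊢ ·
LTS(Q): 6 reachable states
  q0 = b.a.(0 + 0) + (0 + 0 + b.0) | (b.0 + b.0) ⊢ --b--▸ q1, --b--▸ q2, --b--▸ q3
  q1 = (0 + 0 + b.0) | 0 ⊢ --b--▸ q4
  q2 = 0 | (b.0 + b.0) ⊢ --b--▸ q4
  q3 = a.(0 + 0) ⊢ --a--▸ q5
  q4 = 0 | 0 ⊢ ·
  q5 = 0 + 0 ⊢ ·
Trace ⟨bc⟩ through P, begin at {p0}:
  step 1 (b): {p1, p2, p3}
  step 2 (c): {p5}
  ✓ P
Trace ⟨bc⟩ through Q, begin at {q0}:
  step 1 (b): {q1, q2, q3}
  step 2 (c): ∅  — Q cannot continue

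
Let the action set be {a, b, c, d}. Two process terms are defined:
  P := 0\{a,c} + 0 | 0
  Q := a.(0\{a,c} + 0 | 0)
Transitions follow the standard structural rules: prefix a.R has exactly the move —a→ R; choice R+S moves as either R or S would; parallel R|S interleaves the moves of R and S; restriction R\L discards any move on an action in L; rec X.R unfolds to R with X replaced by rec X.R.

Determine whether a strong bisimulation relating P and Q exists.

P's transition system — 1 states:
  s0 = 0\{a,c} + 0 | 0 :: deadlocked
Q's transition system — 2 states:
  t0 = a.(0\{a,c} + 0 | 0) :: —a→ t1
  t1 = 0\{a,c} + 0 | 0 :: deadlocked
Partition-refinement fixed point:
  B0 = {s0, t1}
  B1 = {t0}
s0 ∈ B0, t0 ∈ B1 → different blocks

P ≁ Q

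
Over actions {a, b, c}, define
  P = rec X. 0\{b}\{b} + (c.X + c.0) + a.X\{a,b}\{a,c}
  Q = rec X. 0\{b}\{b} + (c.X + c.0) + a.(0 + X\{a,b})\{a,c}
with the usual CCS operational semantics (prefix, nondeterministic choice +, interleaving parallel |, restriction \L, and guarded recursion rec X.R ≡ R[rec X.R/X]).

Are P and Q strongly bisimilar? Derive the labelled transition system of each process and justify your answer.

bisimilar

P's transition system — 3 states:
  p0 = rec X. 0\{b}\{b} + (c.X + c.0) + a.X\{a,b}\{a,c} → =a=> p1, =c=> p0, =c=> p2
  p1 = (rec X. 0\{b}\{b} + (c.X + c.0) + a.X\{a,b}\{a,c})\{a,b}\{a,c} → stopped
  p2 = 0 → stopped
Q's transition system — 3 states:
  q0 = rec X. 0\{b}\{b} + (c.X + c.0) + a.(0 + X\{a,b})\{a,c} → =a=> q1, =c=> q0, =c=> q2
  q1 = (0 + (rec X. 0\{b}\{b} + (c.X + c.0) + a.(0 + X\{a,b})\{a,c})\{a,b})\{a,c} → stopped
  q2 = 0 → stopped
Bisimilarity quotient blocks:
  B0 = {p0, q0}
  B1 = {p1, p2, q1, q2}
p0 ∈ B0, q0 ∈ B0 → same block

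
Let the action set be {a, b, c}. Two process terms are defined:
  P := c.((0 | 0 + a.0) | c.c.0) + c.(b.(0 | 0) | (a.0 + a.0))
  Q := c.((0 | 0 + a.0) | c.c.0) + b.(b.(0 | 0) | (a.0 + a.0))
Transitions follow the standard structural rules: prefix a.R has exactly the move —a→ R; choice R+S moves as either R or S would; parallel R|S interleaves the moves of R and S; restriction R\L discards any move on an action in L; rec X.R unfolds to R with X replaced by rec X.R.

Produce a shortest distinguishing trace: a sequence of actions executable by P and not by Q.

P's transition system — 11 states:
  p0 = c.((0 | 0 + a.0) | c.c.0) + c.(b.(0 | 0) | (a.0 + a.0)) | —c→ p1, —c→ p2
  p1 = (0 | 0 + a.0) | c.c.0 | —a→ p3, —c→ p4
  p2 = b.(0 | 0) | (a.0 + a.0) | —a→ p5, —b→ p6
  p3 = 0 | c.c.0 | —c→ p7
  p4 = (0 | 0 + a.0) | c.0 | —a→ p7, —c→ p8
  p5 = b.(0 | 0) | 0 | —b→ p9
  p6 = 0 | 0 | (a.0 + a.0) | —a→ p9
  p7 = 0 | c.0 | —c→ p10
  p8 = (0 | 0 + a.0) | 0 | —a→ p10
  p9 = 0 | 0 | 0 | ·
  p10 = 0 | 0 | ·
Q's transition system — 11 states:
  q0 = c.((0 | 0 + a.0) | c.c.0) + b.(b.(0 | 0) | (a.0 + a.0)) | —b→ q1, —c→ q2
  q1 = b.(0 | 0) | (a.0 + a.0) | —a→ q3, —b→ q4
  q2 = (0 | 0 + a.0) | c.c.0 | —a→ q5, —c→ q6
  q3 = b.(0 | 0) | 0 | —b→ q7
  q4 = 0 | 0 | (a.0 + a.0) | —a→ q7
  q5 = 0 | c.c.0 | —c→ q8
  q6 = (0 | 0 + a.0) | c.0 | —a→ q8, —c→ q9
  q7 = 0 | 0 | 0 | ·
  q8 = 0 | c.0 | —c→ q10
  q9 = (0 | 0 + a.0) | 0 | —a→ q10
  q10 = 0 | 0 | ·
Trace ⟨cb⟩ through P, begin at {p0}:
  step 1 (c): {p1, p2}
  step 2 (b): {p6}
  P completes σ.
Trace ⟨cb⟩ through Q, begin at {q0}:
  step 1 (c): {q2}
  step 2 (b): ∅  — Q cannot continue

cb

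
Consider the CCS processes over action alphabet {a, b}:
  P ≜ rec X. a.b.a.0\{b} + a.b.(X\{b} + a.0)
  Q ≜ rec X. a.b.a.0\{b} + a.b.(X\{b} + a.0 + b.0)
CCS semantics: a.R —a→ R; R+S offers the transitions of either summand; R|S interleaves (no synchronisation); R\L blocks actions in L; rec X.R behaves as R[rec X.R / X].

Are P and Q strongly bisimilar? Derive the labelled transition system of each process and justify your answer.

Reachable graph of P (9 states):
  p0 = rec X. a.b.a.0\{b} + a.b.(X\{b} + a.0) :: ··a··> p1, ··a··> p2
  p1 = b.((rec X. a.b.a.0\{b} + a.b.(X\{b} + a.0))\{b} + a.0) :: ··b··> p3
  p2 = b.a.0\{b} :: ··b··> p4
  p3 = (rec X. a.b.a.0\{b} + a.b.(X\{b} + a.0))\{b} + a.0 :: ··a··> p5, ··a··> p6, ··a··> p7
  p4 = a.0\{b} :: ··a··> p8
  p5 = (b.((rec X. a.b.a.0\{b} + a.b.(X\{b} + a.0))\{b} + a.0))\{b} :: stopped
  p6 = (b.a.0\{b})\{b} :: stopped
  p7 = 0 :: stopped
  p8 = 0\{b} :: stopped
Reachable graph of Q (9 states):
  q0 = rec X. a.b.a.0\{b} + a.b.(X\{b} + a.0 + b.0) :: ··a··> q1, ··a··> q2
  q1 = b.((rec X. a.b.a.0\{b} + a.b.(X\{b} + a.0 + b.0))\{b} + a.0 + b.0) :: ··b··> q3
  q2 = b.a.0\{b} :: ··b··> q4
  q3 = (rec X. a.b.a.0\{b} + a.b.(X\{b} + a.0 + b.0))\{b} + a.0 + b.0 :: ··a··> q5, ··a··> q6, ··a··> q7, ··b··> q7
  q4 = a.0\{b} :: ··a··> q8
  q5 = (b.((rec X. a.b.a.0\{b} + a.b.(X\{b} + a.0 + b.0))\{b} + a.0 + b.0))\{b} :: stopped
  q6 = (b.a.0\{b})\{b} :: stopped
  q7 = 0 :: stopped
  q8 = 0\{b} :: stopped
Partition-refinement fixed point:
  B0 = {p0}
  B1 = {p1, p2, q2}
  B2 = {p3, p4, q4}
  B3 = {p5, p6, p7, p8, q5, q6, q7, q8}
  B4 = {q0}
  B5 = {q1}
  B6 = {q3}
p0 ∈ B0, q0 ∈ B4 → different blocks

P ≁ Q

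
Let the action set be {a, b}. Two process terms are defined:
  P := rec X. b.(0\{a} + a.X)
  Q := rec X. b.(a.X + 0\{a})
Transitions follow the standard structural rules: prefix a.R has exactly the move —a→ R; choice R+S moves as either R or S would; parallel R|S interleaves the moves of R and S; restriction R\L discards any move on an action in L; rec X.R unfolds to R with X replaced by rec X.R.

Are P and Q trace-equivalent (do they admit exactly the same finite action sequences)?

trace-equivalent

LTS(P): 2 reachable states
  s0 = rec X. b.(0\{a} + a.X) :: -b-> s1
  s1 = 0\{a} + a.(rec X. b.(0\{a} + a.X)) :: -a-> s0
LTS(Q): 2 reachable states
  t0 = rec X. b.(a.X + 0\{a}) :: -b-> t1
  t1 = a.(rec X. b.(a.X + 0\{a})) + 0\{a} :: -a-> t0
Bisimilarity quotient blocks:
  B0 = {s0, t0}
  B1 = {s1, t1}
s0 ∈ B0, t0 ∈ B0 → same block
Bisimilar ⇒ trace-equivalent.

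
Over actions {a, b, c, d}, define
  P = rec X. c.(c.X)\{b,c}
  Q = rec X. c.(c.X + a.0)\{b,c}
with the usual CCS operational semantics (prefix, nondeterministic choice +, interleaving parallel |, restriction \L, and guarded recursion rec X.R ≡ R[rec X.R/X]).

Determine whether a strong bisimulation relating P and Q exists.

LTS(P): 2 reachable states
  p0 = rec X. c.(c.X)\{b,c} | ··c··> p1
  p1 = (c.(rec X. c.(c.X)\{b,c}))\{b,c} | (no moves)
LTS(Q): 3 reachable states
  q0 = rec X. c.(c.X + a.0)\{b,c} | ··c··> q1
  q1 = (c.(rec X. c.(c.X + a.0)\{b,c}) + a.0)\{b,c} | ··a··> q2
  q2 = 0\{b,c} | (no moves)
Bisimilarity quotient blocks:
  B0 = {p0}
  B1 = {p1, q2}
  B2 = {q0}
  B3 = {q1}
p0 ∈ B0, q0 ∈ B2 → different blocks

P ≁ Q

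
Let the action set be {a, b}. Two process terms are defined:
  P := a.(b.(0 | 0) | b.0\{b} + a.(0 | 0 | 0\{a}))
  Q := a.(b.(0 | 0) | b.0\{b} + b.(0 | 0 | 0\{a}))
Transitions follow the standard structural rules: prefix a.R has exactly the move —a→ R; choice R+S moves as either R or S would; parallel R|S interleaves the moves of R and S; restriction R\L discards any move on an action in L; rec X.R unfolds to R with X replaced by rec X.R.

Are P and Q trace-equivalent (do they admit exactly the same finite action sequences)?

trace-distinct — witness ⟨aa⟩

Reachable graph of P (6 states):
  m0 = a.(b.(0 | 0) | b.0\{b} + a.(0 | 0 | 0\{a})) | —a→ m1
  m1 = b.(0 | 0) | b.0\{b} + a.(0 | 0 | 0\{a}) | —a→ m2, —b→ m3, —b→ m4
  m2 = 0 | 0 | 0\{a} | ·
  m3 = 0 | 0 | b.0\{b} | —b→ m5
  m4 = b.(0 | 0) | 0\{b} | —b→ m5
  m5 = 0 | 0 | 0\{b} | ·
Reachable graph of Q (6 states):
  n0 = a.(b.(0 | 0) | b.0\{b} + b.(0 | 0 | 0\{a})) | —a→ n1
  n1 = b.(0 | 0) | b.0\{b} + b.(0 | 0 | 0\{a}) | —b→ n2, —b→ n3, —b→ n4
  n2 = 0 | 0 | 0\{a} | ·
  n3 = 0 | 0 | b.0\{b} | —b→ n5
  n4 = b.(0 | 0) | 0\{b} | —b→ n5
  n5 = 0 | 0 | 0\{b} | ·
Trace ⟨aa⟩ through P, begin at {m0}:
  step 1 (a): {m1}
  step 2 (a): {m2}
  ✓ P
Trace ⟨aa⟩ through Q, begin at {n0}:
  step 1 (a): {n1}
  step 2 (a): ∅ (Q stuck)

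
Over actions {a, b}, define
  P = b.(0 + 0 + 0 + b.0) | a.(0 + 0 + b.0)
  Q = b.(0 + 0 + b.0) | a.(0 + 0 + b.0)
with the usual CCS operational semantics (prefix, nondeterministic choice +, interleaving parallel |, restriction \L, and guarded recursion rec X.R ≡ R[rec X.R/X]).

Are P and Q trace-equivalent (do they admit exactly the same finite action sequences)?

LTS(P): 9 reachable states
  u0 = b.(0 + 0 + 0 + b.0) | a.(0 + 0 + b.0) | =a=> u1, =b=> u2
  u1 = b.(0 + 0 + 0 + b.0) | (0 + 0 + b.0) | =b=> u3, =b=> u4
  u2 = (0 + 0 + 0 + b.0) | a.(0 + 0 + b.0) | =a=> u3, =b=> u5
  u3 = (0 + 0 + 0 + b.0) | (0 + 0 + b.0) | =b=> u6, =b=> u7
  u4 = b.(0 + 0 + 0 + b.0) | 0 | =b=> u6
  u5 = 0 | a.(0 + 0 + b.0) | =a=> u7
  u6 = (0 + 0 + 0 + b.0) | 0 | =b=> u8
  u7 = 0 | (0 + 0 + b.0) | =b=> u8
  u8 = 0 | 0 | (no moves)
LTS(Q): 9 reachable states
  v0 = b.(0 + 0 + b.0) | a.(0 + 0 + b.0) | =a=> v1, =b=> v2
  v1 = b.(0 + 0 + b.0) | (0 + 0 + b.0) | =b=> v3, =b=> v4
  v2 = (0 + 0 + b.0) | a.(0 + 0 + b.0) | =a=> v3, =b=> v5
  v3 = (0 + 0 + b.0) | (0 + 0 + b.0) | =b=> v6, =b=> v7
  v4 = b.(0 + 0 + b.0) | 0 | =b=> v6
  v5 = 0 | a.(0 + 0 + b.0) | =a=> v7
  v6 = (0 + 0 + b.0) | 0 | =b=> v8
  v7 = 0 | (0 + 0 + b.0) | =b=> v8
  v8 = 0 | 0 | (no moves)
Partition-refinement fixed point:
  B0 = {u0, v0}
  B1 = {u1, v1}
  B2 = {u3, u4, v3, v4}
  B3 = {u6, u7, v6, v7}
  B4 = {u8, v8}
  B5 = {u2, v2}
  B6 = {u5, v5}
u0 ∈ B0, v0 ∈ B0 → same block
Bisimilar ⇒ trace-equivalent.

trace-equivalent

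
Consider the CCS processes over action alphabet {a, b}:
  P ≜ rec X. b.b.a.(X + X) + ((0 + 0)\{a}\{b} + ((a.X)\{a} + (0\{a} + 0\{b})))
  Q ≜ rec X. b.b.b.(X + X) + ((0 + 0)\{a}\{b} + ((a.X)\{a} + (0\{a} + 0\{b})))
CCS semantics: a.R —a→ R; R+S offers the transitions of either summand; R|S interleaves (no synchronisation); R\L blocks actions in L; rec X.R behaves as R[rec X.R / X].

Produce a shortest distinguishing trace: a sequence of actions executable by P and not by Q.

P's transition system — 4 states:
  s0 = rec X. b.b.a.(X + X) + ((0 + 0)\{a}\{b} + ((a.X)\{a} + (0\{a} + 0\{b}))) → --b--▸ s1
  s1 = b.a.((rec X. b.b.a.(X + X) + ((0 + 0)\{a}\{b} + ((a.X)\{a} + (0\{a} + 0\{b})))) + (rec X. b.b.a.(X + X) + ((0 + 0)\{a}\{b} + ((a.X)\{a} + (0\{a} + 0\{b}))))) → --b--▸ s2
  s2 = a.((rec X. b.b.a.(X + X) + ((0 + 0)\{a}\{b} + ((a.X)\{a} + (0\{a} + 0\{b})))) + (rec X. b.b.a.(X + X) + ((0 + 0)\{a}\{b} + ((a.X)\{a} + (0\{a} + 0\{b}))))) → --a--▸ s3
  s3 = (rec X. b.b.a.(X + X) + ((0 + 0)\{a}\{b} + ((a.X)\{a} + (0\{a} + 0\{b})))) + (rec X. b.b.a.(X + X) + ((0 + 0)\{a}\{b} + ((a.X)\{a} + (0\{a} + 0\{b})))) → --b--▸ s1
Q's transition system — 4 states:
  t0 = rec X. b.b.b.(X + X) + ((0 + 0)\{a}\{b} + ((a.X)\{a} + (0\{a} + 0\{b}))) → --b--▸ t1
  t1 = b.b.((rec X. b.b.b.(X + X) + ((0 + 0)\{a}\{b} + ((a.X)\{a} + (0\{a} + 0\{b})))) + (rec X. b.b.b.(X + X) + ((0 + 0)\{a}\{b} + ((a.X)\{a} + (0\{a} + 0\{b}))))) → --b--▸ t2
  t2 = b.((rec X. b.b.b.(X + X) + ((0 + 0)\{a}\{b} + ((a.X)\{a} + (0\{a} + 0\{b})))) + (rec X. b.b.b.(X + X) + ((0 + 0)\{a}\{b} + ((a.X)\{a} + (0\{a} + 0\{b}))))) → --b--▸ t3
  t3 = (rec X. b.b.b.(X + X) + ((0 + 0)\{a}\{b} + ((a.X)\{a} + (0\{a} + 0\{b})))) + (rec X. b.b.b.(X + X) + ((0 + 0)\{a}\{b} + ((a.X)\{a} + (0\{a} + 0\{b})))) → --b--▸ t1
Run σ = ⟨bba⟩ on P: start {s0}
  step 1 (b): {s1}
  step 2 (b): {s2}
  step 3 (a): {s3}
  P completes σ.
Run σ = ⟨bba⟩ on Q: start {t0}
  step 1 (b): {t1}
  step 2 (b): {t2}
  step 3 (a): ∅ (Q stuck)

bba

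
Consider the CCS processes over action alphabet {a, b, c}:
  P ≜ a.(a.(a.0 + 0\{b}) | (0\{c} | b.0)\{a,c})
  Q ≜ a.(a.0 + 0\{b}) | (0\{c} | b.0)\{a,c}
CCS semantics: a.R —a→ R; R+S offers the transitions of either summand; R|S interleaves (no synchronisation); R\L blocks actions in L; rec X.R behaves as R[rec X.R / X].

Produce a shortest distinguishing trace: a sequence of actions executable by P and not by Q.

Reachable graph of P (7 states):
  m0 = a.(a.(a.0 + 0\{b}) | (0\{c} | b.0)\{a,c}) | -a-> m1
  m1 = a.(a.0 + 0\{b}) | (0\{c} | b.0)\{a,c} | -a-> m2, -b-> m3
  m2 = (a.0 + 0\{b}) | (0\{c} | b.0)\{a,c} | -a-> m4, -b-> m5
  m3 = a.(a.0 + 0\{b}) | (0\{c} | 0)\{a,c} | -a-> m5
  m4 = 0 | (0\{c} | b.0)\{a,c} | -b-> m6
  m5 = (a.0 + 0\{b}) | (0\{c} | 0)\{a,c} | -a-> m6
  m6 = 0 | (0\{c} | 0)\{a,c} | ∅
Reachable graph of Q (6 states):
  n0 = a.(a.0 + 0\{b}) | (0\{c} | b.0)\{a,c} | -a-> n1, -b-> n2
  n1 = (a.0 + 0\{b}) | (0\{c} | b.0)\{a,c} | -a-> n3, -b-> n4
  n2 = a.(a.0 + 0\{b}) | (0\{c} | 0)\{a,c} | -a-> n4
  n3 = 0 | (0\{c} | b.0)\{a,c} | -b-> n5
  n4 = (a.0 + 0\{b}) | (0\{c} | 0)\{a,c} | -a-> n5
  n5 = 0 | (0\{c} | 0)\{a,c} | ∅
Executing aaa from P (initial set {m0}):
  after a @ step 1: {m1}
  after a @ step 2: {m2}
  after a @ step 3: {m4}
  ✓ P
Executing aaa from Q (initial set {n0}):
  after a @ step 1: {n1}
  after a @ step 2: {n3}
  after a @ step 3: ∅ (Q stuck)

aaa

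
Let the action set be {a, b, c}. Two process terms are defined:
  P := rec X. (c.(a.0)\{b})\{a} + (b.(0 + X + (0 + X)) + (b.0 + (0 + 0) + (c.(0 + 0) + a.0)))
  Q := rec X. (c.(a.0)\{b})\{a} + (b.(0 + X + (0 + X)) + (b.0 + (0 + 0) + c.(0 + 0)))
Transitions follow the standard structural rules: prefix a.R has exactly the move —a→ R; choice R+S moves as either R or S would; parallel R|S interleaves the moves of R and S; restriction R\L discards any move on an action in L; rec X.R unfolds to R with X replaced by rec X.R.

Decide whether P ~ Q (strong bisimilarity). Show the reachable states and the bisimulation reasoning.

LTS(P): 5 reachable states
  u0 = rec X. (c.(a.0)\{b})\{a} + (b.(0 + X + (0 + X)) + (b.0 + (0 + 0) + (c.(0 + 0) + a.0))) → --a--▸ u1, --b--▸ u1, --b--▸ u2, --c--▸ u3, --c--▸ u4
  u1 = 0 → stopped
  u2 = 0 + (rec X. (c.(a.0)\{b})\{a} + (b.(0 + X + (0 + X)) + (b.0 + (0 + 0) + (c.(0 + 0) + a.0)))) + (0 + (rec X. (c.(a.0)\{b})\{a} + (b.(0 + X + (0 + X)) + (b.0 + (0 + 0) + (c.(0 + 0) + a.0))))) → --a--▸ u1, --b--▸ u1, --b--▸ u2, --c--▸ u3, --c--▸ u4
  u3 = (a.0)\{b}\{a} → stopped
  u4 = 0 + 0 → stopped
LTS(Q): 5 reachable states
  v0 = rec X. (c.(a.0)\{b})\{a} + (b.(0 + X + (0 + X)) + (b.0 + (0 + 0) + c.(0 + 0))) → --b--▸ v1, --b--▸ v2, --c--▸ v3, --c--▸ v4
  v1 = 0 → stopped
  v2 = 0 + (rec X. (c.(a.0)\{b})\{a} + (b.(0 + X + (0 + X)) + (b.0 + (0 + 0) + c.(0 + 0)))) + (0 + (rec X. (c.(a.0)\{b})\{a} + (b.(0 + X + (0 + X)) + (b.0 + (0 + 0) + c.(0 + 0))))) → --b--▸ v1, --b--▸ v2, --c--▸ v3, --c--▸ v4
  v3 = (a.0)\{b}\{a} → stopped
  v4 = 0 + 0 → stopped
Coarsest stable partition (strong bisimilarity classes):
  B0 = {u0, u2}
  B1 = {u1, u3, u4, v1, v3, v4}
  B2 = {v0, v2}
u0 ∈ B0, v0 ∈ B2 → different blocks

P ≁ Q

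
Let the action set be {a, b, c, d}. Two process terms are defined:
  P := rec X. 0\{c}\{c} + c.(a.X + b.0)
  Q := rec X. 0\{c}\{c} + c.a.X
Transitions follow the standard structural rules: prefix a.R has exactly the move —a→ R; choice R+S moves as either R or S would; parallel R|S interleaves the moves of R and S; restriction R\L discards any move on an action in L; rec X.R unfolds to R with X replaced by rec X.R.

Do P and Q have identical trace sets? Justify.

trace-distinct — witness ⟨cb⟩

LTS(P): 3 reachable states
  u0 = rec X. 0\{c}\{c} + c.(a.X + b.0) :: —c→ u1
  u1 = a.(rec X. 0\{c}\{c} + c.(a.X + b.0)) + b.0 :: —a→ u0, —b→ u2
  u2 = 0 :: ∅
LTS(Q): 2 reachable states
  v0 = rec X. 0\{c}\{c} + c.a.X :: —c→ v1
  v1 = a.(rec X. 0\{c}\{c} + c.a.X) :: —a→ v0
Executing cb from P (initial set {u0}):
  step 1 (c): {u1}
  step 2 (b): {u2}
  ✓ P
Executing cb from Q (initial set {v0}):
  step 1 (c): {v1}
  step 2 (b): ∅  — Q cannot continue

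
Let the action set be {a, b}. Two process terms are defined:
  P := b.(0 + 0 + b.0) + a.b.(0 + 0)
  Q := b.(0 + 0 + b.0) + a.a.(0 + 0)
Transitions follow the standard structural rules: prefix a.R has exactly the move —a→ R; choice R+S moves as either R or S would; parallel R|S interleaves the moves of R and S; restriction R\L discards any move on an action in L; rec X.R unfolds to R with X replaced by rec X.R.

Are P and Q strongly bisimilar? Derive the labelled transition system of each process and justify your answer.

LTS(P): 5 reachable states
  p0 = b.(0 + 0 + b.0) + a.b.(0 + 0) → --a--▸ p1, --b--▸ p2
  p1 = b.(0 + 0) → --b--▸ p3
  p2 = 0 + 0 + b.0 → --b--▸ p4
  p3 = 0 + 0 → (no moves)
  p4 = 0 → (no moves)
LTS(Q): 5 reachable states
  q0 = b.(0 + 0 + b.0) + a.a.(0 + 0) → --a--▸ q1, --b--▸ q2
  q1 = a.(0 + 0) → --a--▸ q3
  q2 = 0 + 0 + b.0 → --b--▸ q4
  q3 = 0 + 0 → (no moves)
  q4 = 0 → (no moves)
Bisimilarity quotient blocks:
  B0 = {p0}
  B1 = {p1, p2, q2}
  B2 = {p3, p4, q3, q4}
  B3 = {q0}
  B4 = {q1}
p0 ∈ B0, q0 ∈ B3 → different blocks

NO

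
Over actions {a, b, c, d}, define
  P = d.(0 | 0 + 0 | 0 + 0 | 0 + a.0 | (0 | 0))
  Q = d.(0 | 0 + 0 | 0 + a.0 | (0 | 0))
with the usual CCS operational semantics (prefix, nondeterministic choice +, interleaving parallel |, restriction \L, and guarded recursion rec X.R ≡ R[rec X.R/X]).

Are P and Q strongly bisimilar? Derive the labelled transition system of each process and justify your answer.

LTS(P): 3 reachable states
  s0 = d.(0 | 0 + 0 | 0 + 0 | 0 + a.0 | (0 | 0)) → -d-> s1
  s1 = 0 | 0 + 0 | 0 + 0 | 0 + a.0 | (0 | 0) → -a-> s2
  s2 = 0 | (0 | 0) → deadlocked
LTS(Q): 3 reachable states
  t0 = d.(0 | 0 + 0 | 0 + a.0 | (0 | 0)) → -d-> t1
  t1 = 0 | 0 + 0 | 0 + a.0 | (0 | 0) → -a-> t2
  t2 = 0 | (0 | 0) → deadlocked
Bisimilarity quotient blocks:
  B0 = {s0, t0}
  B1 = {s1, t1}
  B2 = {s2, t2}
s0 ∈ B0, t0 ∈ B0 → same block

YES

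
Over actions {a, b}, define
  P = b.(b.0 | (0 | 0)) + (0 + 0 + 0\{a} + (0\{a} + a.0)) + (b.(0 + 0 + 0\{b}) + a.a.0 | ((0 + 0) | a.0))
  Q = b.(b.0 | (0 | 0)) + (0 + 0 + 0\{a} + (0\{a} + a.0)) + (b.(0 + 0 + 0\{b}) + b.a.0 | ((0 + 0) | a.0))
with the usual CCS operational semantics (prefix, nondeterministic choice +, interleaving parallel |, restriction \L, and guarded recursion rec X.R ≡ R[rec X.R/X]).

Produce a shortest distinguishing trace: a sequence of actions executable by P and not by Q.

P's transition system — 10 states:
  u0 = b.(b.0 | (0 | 0)) + (0 + 0 + 0\{a} + (0\{a} + a.0)) + (b.(0 + 0 + 0\{b}) + a.a.0 | ((0 + 0) | a.0)) has moves --a--▸ u1, --a--▸ u2, --a--▸ u3, --b--▸ u4, --b--▸ u5
  u1 = 0 has moves ·
  u2 = a.0 | ((0 + 0) | a.0) has moves --a--▸ u6, --a--▸ u7
  u3 = a.a.0 | ((0 + 0) | 0) has moves --a--▸ u7
  u4 = 0 + 0 + 0\{b} has moves ·
  u5 = b.0 | (0 | 0) has moves --b--▸ u8
  u6 = 0 | ((0 + 0) | a.0) has moves --a--▸ u9
  u7 = a.0 | ((0 + 0) | 0) has moves --a--▸ u9
  u8 = 0 | (0 | 0) has moves ·
  u9 = 0 | ((0 + 0) | 0) has moves ·
Q's transition system — 10 states:
  v0 = b.(b.0 | (0 | 0)) + (0 + 0 + 0\{a} + (0\{a} + a.0)) + (b.(0 + 0 + 0\{b}) + b.a.0 | ((0 + 0) | a.0)) has moves --a--▸ v1, --a--▸ v2, --b--▸ v3, --b--▸ v4, --b--▸ v5
  v1 = 0 has moves ·
  v2 = b.a.0 | ((0 + 0) | 0) has moves --b--▸ v6
  v3 = 0 + 0 + 0\{b} has moves ·
  v4 = a.0 | ((0 + 0) | a.0) has moves --a--▸ v6, --a--▸ v7
  v5 = b.0 | (0 | 0) has moves --b--▸ v8
  v6 = a.0 | ((0 + 0) | 0) has moves --a--▸ v9
  v7 = 0 | ((0 + 0) | a.0) has moves --a--▸ v9
  v8 = 0 | (0 | 0) has moves ·
  v9 = 0 | ((0 + 0) | 0) has moves ·
Executing aa from P (initial set {u0}):
  after a @ step 1: {u1, u2, u3}
  after a @ step 2: {u6, u7}
  — P admits the full trace.
Executing aa from Q (initial set {v0}):
  after a @ step 1: {v1, v2}
  after a @ step 2: ∅  — Q cannot continue

aa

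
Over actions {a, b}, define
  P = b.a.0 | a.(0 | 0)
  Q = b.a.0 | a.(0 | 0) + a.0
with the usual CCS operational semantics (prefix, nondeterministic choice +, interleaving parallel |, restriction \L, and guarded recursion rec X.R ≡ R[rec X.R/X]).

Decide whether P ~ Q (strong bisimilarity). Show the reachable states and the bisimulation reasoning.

LTS(P): 6 reachable states
  u0 = b.a.0 | a.(0 | 0) :: =a=> u1, =b=> u2
  u1 = b.a.0 | (0 | 0) :: =b=> u3
  u2 = a.0 | a.(0 | 0) :: =a=> u3, =a=> u4
  u3 = a.0 | (0 | 0) :: =a=> u5
  u4 = 0 | a.(0 | 0) :: =a=> u5
  u5 = 0 | (0 | 0) :: deadlocked
LTS(Q): 7 reachable states
  v0 = b.a.0 | a.(0 | 0) + a.0 :: =a=> v1, =a=> v2, =b=> v3
  v1 = 0 :: deadlocked
  v2 = b.a.0 | (0 | 0) :: =b=> v4
  v3 = a.0 | a.(0 | 0) :: =a=> v4, =a=> v5
  v4 = a.0 | (0 | 0) :: =a=> v6
  v5 = 0 | a.(0 | 0) :: =a=> v6
  v6 = 0 | (0 | 0) :: deadlocked
Coarsest stable partition (strong bisimilarity classes):
  B0 = {u0}
  B1 = {u2, v3}
  B2 = {u3, u4, v4, v5}
  B3 = {u5, v1, v6}
  B4 = {u1, v2}
  B5 = {v0}
u0 ∈ B0, v0 ∈ B5 → different blocks

P ≁ Q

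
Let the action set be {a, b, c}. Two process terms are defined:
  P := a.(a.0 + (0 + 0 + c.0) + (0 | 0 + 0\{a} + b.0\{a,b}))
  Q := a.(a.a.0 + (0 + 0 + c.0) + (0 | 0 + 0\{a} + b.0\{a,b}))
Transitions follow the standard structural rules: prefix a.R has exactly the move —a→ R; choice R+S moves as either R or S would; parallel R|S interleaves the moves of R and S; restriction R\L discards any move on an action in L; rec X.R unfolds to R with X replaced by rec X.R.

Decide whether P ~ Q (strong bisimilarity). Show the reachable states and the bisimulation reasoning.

NO

Reachable graph of P (4 states):
  u0 = a.(a.0 + (0 + 0 + c.0) + (0 | 0 + 0\{a} + b.0\{a,b})) → —a→ u1
  u1 = a.0 + (0 + 0 + c.0) + (0 | 0 + 0\{a} + b.0\{a,b}) → —a→ u2, —b→ u3, —c→ u2
  u2 = 0 → ∅
  u3 = 0\{a,b} → ∅
Reachable graph of Q (5 states):
  v0 = a.(a.a.0 + (0 + 0 + c.0) + (0 | 0 + 0\{a} + b.0\{a,b})) → —a→ v1
  v1 = a.a.0 + (0 + 0 + c.0) + (0 | 0 + 0\{a} + b.0\{a,b}) → —a→ v2, —b→ v3, —c→ v4
  v2 = a.0 → —a→ v4
  v3 = 0\{a,b} → ∅
  v4 = 0 → ∅
Partition-refinement fixed point:
  B0 = {u0}
  B1 = {u1}
  B2 = {u2, u3, v3, v4}
  B3 = {v0}
  B4 = {v1}
  B5 = {v2}
u0 ∈ B0, v0 ∈ B3 → different blocks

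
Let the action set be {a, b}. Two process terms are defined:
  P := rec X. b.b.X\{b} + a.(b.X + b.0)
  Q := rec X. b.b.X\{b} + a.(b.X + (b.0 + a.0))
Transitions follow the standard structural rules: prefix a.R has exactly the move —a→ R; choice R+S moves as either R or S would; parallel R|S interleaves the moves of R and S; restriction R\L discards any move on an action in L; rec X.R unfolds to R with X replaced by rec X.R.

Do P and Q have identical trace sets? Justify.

Reachable graph of P (6 states):
  s0 = rec X. b.b.X\{b} + a.(b.X + b.0) has moves =a=> s1, =b=> s2
  s1 = b.(rec X. b.b.X\{b} + a.(b.X + b.0)) + b.0 has moves =b=> s0, =b=> s3
  s2 = b.(rec X. b.b.X\{b} + a.(b.X + b.0))\{b} has moves =b=> s4
  s3 = 0 has moves (no moves)
  s4 = (rec X. b.b.X\{b} + a.(b.X + b.0))\{b} has moves =a=> s5
  s5 = (b.(rec X. b.b.X\{b} + a.(b.X + b.0)) + b.0)\{b} has moves (no moves)
Reachable graph of Q (7 states):
  t0 = rec X. b.b.X\{b} + a.(b.X + (b.0 + a.0)) has moves =a=> t1, =b=> t2
  t1 = b.(rec X. b.b.X\{b} + a.(b.X + (b.0 + a.0))) + (b.0 + a.0) has moves =a=> t3, =b=> t0, =b=> t3
  t2 = b.(rec X. b.b.X\{b} + a.(b.X + (b.0 + a.0)))\{b} has moves =b=> t4
  t3 = 0 has moves (no moves)
  t4 = (rec X. b.b.X\{b} + a.(b.X + (b.0 + a.0)))\{b} has moves =a=> t5
  t5 = (b.(rec X. b.b.X\{b} + a.(b.X + (b.0 + a.0))) + (b.0 + a.0))\{b} has moves =a=> t6
  t6 = 0\{b} has moves (no moves)
Run σ = ⟨aa⟩ on Q: start {t0}
  after a @ step 1: {t1}
  after a @ step 2: {t3}
  — Q admits the full trace.
Run σ = ⟨aa⟩ on P: start {s0}
  after a @ step 1: {s1}
  after a @ step 2: ∅ (P stuck)

traces(P) ≠ traces(Q) — witness ⟨aa⟩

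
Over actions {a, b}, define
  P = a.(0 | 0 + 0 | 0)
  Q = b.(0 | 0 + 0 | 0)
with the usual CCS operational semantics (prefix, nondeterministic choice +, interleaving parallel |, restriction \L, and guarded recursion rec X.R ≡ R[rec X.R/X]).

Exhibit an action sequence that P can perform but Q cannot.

a

Reachable graph of P (2 states):
  m0 = a.(0 | 0 + 0 | 0) :: --a--▸ m1
  m1 = 0 | 0 + 0 | 0 :: stopped
Reachable graph of Q (2 states):
  n0 = b.(0 | 0 + 0 | 0) :: --b--▸ n1
  n1 = 0 | 0 + 0 | 0 :: stopped
Executing a from P (initial set {m0}):
  after a @ step 1: {m1}
  ✓ P
Executing a from Q (initial set {n0}):
  after a @ step 1: no successor for Q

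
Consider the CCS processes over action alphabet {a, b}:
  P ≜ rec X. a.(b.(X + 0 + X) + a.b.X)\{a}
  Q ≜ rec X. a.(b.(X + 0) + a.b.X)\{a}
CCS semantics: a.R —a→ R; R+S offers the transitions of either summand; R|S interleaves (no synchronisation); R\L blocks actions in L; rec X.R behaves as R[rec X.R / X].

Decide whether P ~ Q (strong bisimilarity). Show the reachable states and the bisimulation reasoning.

bisimilar

P's transition system — 3 states:
  m0 = rec X. a.(b.(X + 0 + X) + a.b.X)\{a} → --a--▸ m1
  m1 = (b.((rec X. a.(b.(X + 0 + X) + a.b.X)\{a}) + 0 + (rec X. a.(b.(X + 0 + X) + a.b.X)\{a})) + a.b.(rec X. a.(b.(X + 0 + X) + a.b.X)\{a}))\{a} → --b--▸ m2
  m2 = ((rec X. a.(b.(X + 0 + X) + a.b.X)\{a}) + 0 + (rec X. a.(b.(X + 0 + X) + a.b.X)\{a}))\{a} → stopped
Q's transition system — 3 states:
  n0 = rec X. a.(b.(X + 0) + a.b.X)\{a} → --a--▸ n1
  n1 = (b.((rec X. a.(b.(X + 0) + a.b.X)\{a}) + 0) + a.b.(rec X. a.(b.(X + 0) + a.b.X)\{a}))\{a} → --b--▸ n2
  n2 = ((rec X. a.(b.(X + 0) + a.b.X)\{a}) + 0)\{a} → stopped
Bisimilarity quotient blocks:
  B0 = {m0, n0}
  B1 = {m1, n1}
  B2 = {m2, n2}
m0 ∈ B0, n0 ∈ B0 → same block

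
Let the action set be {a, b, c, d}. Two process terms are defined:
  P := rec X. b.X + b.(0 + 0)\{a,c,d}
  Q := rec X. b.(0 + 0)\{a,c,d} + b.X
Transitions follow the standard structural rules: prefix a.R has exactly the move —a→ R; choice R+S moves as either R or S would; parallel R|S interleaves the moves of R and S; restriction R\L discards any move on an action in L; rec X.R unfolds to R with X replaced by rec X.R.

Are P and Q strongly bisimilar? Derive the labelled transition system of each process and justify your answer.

Reachable graph of P (2 states):
  m0 = rec X. b.X + b.(0 + 0)\{a,c,d} has moves =b=> m0, =b=> m1
  m1 = (0 + 0)\{a,c,d} has moves deadlocked
Reachable graph of Q (2 states):
  n0 = rec X. b.(0 + 0)\{a,c,d} + b.X has moves =b=> n0, =b=> n1
  n1 = (0 + 0)\{a,c,d} has moves deadlocked
Bisimilarity quotient blocks:
  B0 = {m0, n0}
  B1 = {m1, n1}
m0 ∈ B0, n0 ∈ B0 → same block

bisimilar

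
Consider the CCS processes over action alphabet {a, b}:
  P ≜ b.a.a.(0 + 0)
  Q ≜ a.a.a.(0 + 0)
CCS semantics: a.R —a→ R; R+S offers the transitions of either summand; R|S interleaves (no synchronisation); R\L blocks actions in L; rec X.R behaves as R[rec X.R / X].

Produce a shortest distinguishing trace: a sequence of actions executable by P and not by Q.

Reachable graph of P (4 states):
  u0 = b.a.a.(0 + 0) → --b--▸ u1
  u1 = a.a.(0 + 0) → --a--▸ u2
  u2 = a.(0 + 0) → --a--▸ u3
  u3 = 0 + 0 → stopped
Reachable graph of Q (4 states):
  v0 = a.a.a.(0 + 0) → --a--▸ v1
  v1 = a.a.(0 + 0) → --a--▸ v2
  v2 = a.(0 + 0) → --a--▸ v3
  v3 = 0 + 0 → stopped
Trace ⟨b⟩ through P, begin at {u0}:
  [1] b ⇒ {u1}
  P completes σ.
Trace ⟨b⟩ through Q, begin at {v0}:
  [1] b ⇒ ∅ (Q stuck)

b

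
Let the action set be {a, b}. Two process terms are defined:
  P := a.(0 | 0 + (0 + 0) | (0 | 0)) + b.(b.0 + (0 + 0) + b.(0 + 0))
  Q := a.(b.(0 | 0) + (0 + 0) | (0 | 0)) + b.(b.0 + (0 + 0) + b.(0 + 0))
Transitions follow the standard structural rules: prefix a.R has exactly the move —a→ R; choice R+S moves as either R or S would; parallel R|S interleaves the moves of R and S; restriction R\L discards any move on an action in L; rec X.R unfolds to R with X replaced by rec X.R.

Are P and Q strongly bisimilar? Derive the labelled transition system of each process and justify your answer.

NO

P's transition system — 5 states:
  u0 = a.(0 | 0 + (0 + 0) | (0 | 0)) + b.(b.0 + (0 + 0) + b.(0 + 0)) :: ··a··> u1, ··b··> u2
  u1 = 0 | 0 + (0 + 0) | (0 | 0) :: stopped
  u2 = b.0 + (0 + 0) + b.(0 + 0) :: ··b··> u3, ··b··> u4
  u3 = 0 :: stopped
  u4 = 0 + 0 :: stopped
Q's transition system — 6 states:
  v0 = a.(b.(0 | 0) + (0 + 0) | (0 | 0)) + b.(b.0 + (0 + 0) + b.(0 + 0)) :: ··a··> v1, ··b··> v2
  v1 = b.(0 | 0) + (0 + 0) | (0 | 0) :: ··b··> v3
  v2 = b.0 + (0 + 0) + b.(0 + 0) :: ··b··> v4, ··b··> v5
  v3 = 0 | 0 :: stopped
  v4 = 0 :: stopped
  v5 = 0 + 0 :: stopped
Partition-refinement fixed point:
  B0 = {u0}
  B1 = {u2, v1, v2}
  B2 = {u1, u3, u4, v3, v4, v5}
  B3 = {v0}
u0 ∈ B0, v0 ∈ B3 → different blocks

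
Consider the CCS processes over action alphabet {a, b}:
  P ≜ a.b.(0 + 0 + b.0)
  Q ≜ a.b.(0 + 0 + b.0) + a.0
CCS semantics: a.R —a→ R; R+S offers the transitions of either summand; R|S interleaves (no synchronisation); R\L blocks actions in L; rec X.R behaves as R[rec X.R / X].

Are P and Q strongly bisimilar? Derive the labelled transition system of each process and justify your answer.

Reachable graph of P (4 states):
  u0 = a.b.(0 + 0 + b.0) :: —a→ u1
  u1 = b.(0 + 0 + b.0) :: —b→ u2
  u2 = 0 + 0 + b.0 :: —b→ u3
  u3 = 0 :: deadlocked
Reachable graph of Q (4 states):
  v0 = a.b.(0 + 0 + b.0) + a.0 :: —a→ v1, —a→ v2
  v1 = 0 :: deadlocked
  v2 = b.(0 + 0 + b.0) :: —b→ v3
  v3 = 0 + 0 + b.0 :: —b→ v1
Partition-refinement fixed point:
  B0 = {u0}
  B1 = {u1, v2}
  B2 = {u2, v3}
  B3 = {u3, v1}
  B4 = {v0}
u0 ∈ B0, v0 ∈ B4 → different blocks

not bisimilar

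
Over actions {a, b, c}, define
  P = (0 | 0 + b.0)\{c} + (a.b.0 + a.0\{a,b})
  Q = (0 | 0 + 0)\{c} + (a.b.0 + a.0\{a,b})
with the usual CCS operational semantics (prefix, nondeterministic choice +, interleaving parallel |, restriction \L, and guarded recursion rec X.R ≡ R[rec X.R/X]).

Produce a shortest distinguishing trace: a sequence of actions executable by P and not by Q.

b

P's transition system — 5 states:
  s0 = (0 | 0 + b.0)\{c} + (a.b.0 + a.0\{a,b}) | —a→ s1, —a→ s2, —b→ s3
  s1 = 0\{a,b} | stopped
  s2 = b.0 | —b→ s4
  s3 = 0\{c} | stopped
  s4 = 0 | stopped
Q's transition system — 4 states:
  t0 = (0 | 0 + 0)\{c} + (a.b.0 + a.0\{a,b}) | —a→ t1, —a→ t2
  t1 = 0\{a,b} | stopped
  t2 = b.0 | —b→ t3
  t3 = 0 | stopped
Run σ = ⟨b⟩ on P: start {s0}
  step 1 (b): {s3}
  P completes σ.
Run σ = ⟨b⟩ on Q: start {t0}
  step 1 (b): no successor for Q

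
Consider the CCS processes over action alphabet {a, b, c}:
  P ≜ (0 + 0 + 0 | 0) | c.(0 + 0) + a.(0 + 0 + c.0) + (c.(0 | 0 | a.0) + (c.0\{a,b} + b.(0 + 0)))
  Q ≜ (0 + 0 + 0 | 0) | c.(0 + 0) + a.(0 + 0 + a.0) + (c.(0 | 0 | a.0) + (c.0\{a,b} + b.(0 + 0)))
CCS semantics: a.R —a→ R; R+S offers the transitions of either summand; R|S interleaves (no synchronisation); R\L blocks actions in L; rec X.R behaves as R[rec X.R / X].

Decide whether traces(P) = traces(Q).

traces(P) ≠ traces(Q) — witness ⟨ac⟩

Reachable graph of P (8 states):
  u0 = (0 + 0 + 0 | 0) | c.(0 + 0) + a.(0 + 0 + c.0) + (c.(0 | 0 | a.0) + (c.0\{a,b} + b.(0 + 0))) :: --a--▸ u1, --b--▸ u2, --c--▸ u3, --c--▸ u4, --c--▸ u5
  u1 = 0 + 0 + c.0 :: --c--▸ u6
  u2 = 0 + 0 :: stopped
  u3 = (0 + 0 + 0 | 0) | (0 + 0) :: stopped
  u4 = 0 | 0 | a.0 :: --a--▸ u7
  u5 = 0\{a,b} :: stopped
  u6 = 0 :: stopped
  u7 = 0 | 0 | 0 :: stopped
Reachable graph of Q (8 states):
  v0 = (0 + 0 + 0 | 0) | c.(0 + 0) + a.(0 + 0 + a.0) + (c.(0 | 0 | a.0) + (c.0\{a,b} + b.(0 + 0))) :: --a--▸ v1, --b--▸ v2, --c--▸ v3, --c--▸ v4, --c--▸ v5
  v1 = 0 + 0 + a.0 :: --a--▸ v6
  v2 = 0 + 0 :: stopped
  v3 = (0 + 0 + 0 | 0) | (0 + 0) :: stopped
  v4 = 0 | 0 | a.0 :: --a--▸ v7
  v5 = 0\{a,b} :: stopped
  v6 = 0 :: stopped
  v7 = 0 | 0 | 0 :: stopped
Executing ac from P (initial set {u0}):
  after a @ step 1: {u1}
  after c @ step 2: {u6}
  — P admits the full trace.
Executing ac from Q (initial set {v0}):
  after a @ step 1: {v1}
  after c @ step 2: ∅  — Q cannot continue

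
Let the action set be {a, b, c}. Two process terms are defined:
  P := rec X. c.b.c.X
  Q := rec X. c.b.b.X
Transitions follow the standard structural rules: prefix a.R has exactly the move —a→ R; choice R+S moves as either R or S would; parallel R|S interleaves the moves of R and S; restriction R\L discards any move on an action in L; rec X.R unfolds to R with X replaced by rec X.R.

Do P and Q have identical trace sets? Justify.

traces(P) ≠ traces(Q) — witness ⟨cbc⟩

P's transition system — 3 states:
  u0 = rec X. c.b.c.X ⊢ =c=> u1
  u1 = b.c.(rec X. c.b.c.X) ⊢ =b=> u2
  u2 = c.(rec X. c.b.c.X) ⊢ =c=> u0
Q's transition system — 3 states:
  v0 = rec X. c.b.b.X ⊢ =c=> v1
  v1 = b.b.(rec X. c.b.b.X) ⊢ =b=> v2
  v2 = b.(rec X. c.b.b.X) ⊢ =b=> v0
Executing cbc from P (initial set {u0}):
  [1] c ⇒ {u1}
  [2] b ⇒ {u2}
  [3] c ⇒ {u0}
  ✓ P
Executing cbc from Q (initial set {v0}):
  [1] c ⇒ {v1}
  [2] b ⇒ {v2}
  [3] c ⇒ no successor for Q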